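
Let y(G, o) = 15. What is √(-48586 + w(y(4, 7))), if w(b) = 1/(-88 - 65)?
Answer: I*√126372203/51 ≈ 220.42*I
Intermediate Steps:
w(b) = -1/153 (w(b) = 1/(-153) = -1/153)
√(-48586 + w(y(4, 7))) = √(-48586 - 1/153) = √(-7433659/153) = I*√126372203/51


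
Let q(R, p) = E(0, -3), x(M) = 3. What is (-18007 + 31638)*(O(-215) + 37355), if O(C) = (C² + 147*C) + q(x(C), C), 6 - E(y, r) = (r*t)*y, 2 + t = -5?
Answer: 708553011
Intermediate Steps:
t = -7 (t = -2 - 5 = -7)
E(y, r) = 6 + 7*r*y (E(y, r) = 6 - r*(-7)*y = 6 - (-7*r)*y = 6 - (-7)*r*y = 6 + 7*r*y)
q(R, p) = 6 (q(R, p) = 6 + 7*(-3)*0 = 6 + 0 = 6)
O(C) = 6 + C² + 147*C (O(C) = (C² + 147*C) + 6 = 6 + C² + 147*C)
(-18007 + 31638)*(O(-215) + 37355) = (-18007 + 31638)*((6 + (-215)² + 147*(-215)) + 37355) = 13631*((6 + 46225 - 31605) + 37355) = 13631*(14626 + 37355) = 13631*51981 = 708553011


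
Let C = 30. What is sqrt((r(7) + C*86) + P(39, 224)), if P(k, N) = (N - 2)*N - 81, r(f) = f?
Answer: 7*sqrt(1066) ≈ 228.55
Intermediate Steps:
P(k, N) = -81 + N*(-2 + N) (P(k, N) = (-2 + N)*N - 81 = N*(-2 + N) - 81 = -81 + N*(-2 + N))
sqrt((r(7) + C*86) + P(39, 224)) = sqrt((7 + 30*86) + (-81 + 224**2 - 2*224)) = sqrt((7 + 2580) + (-81 + 50176 - 448)) = sqrt(2587 + 49647) = sqrt(52234) = 7*sqrt(1066)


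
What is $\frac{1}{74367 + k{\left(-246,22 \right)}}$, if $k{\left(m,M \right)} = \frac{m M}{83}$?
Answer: $\frac{83}{6167049} \approx 1.3459 \cdot 10^{-5}$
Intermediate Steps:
$k{\left(m,M \right)} = \frac{M m}{83}$ ($k{\left(m,M \right)} = M m \frac{1}{83} = \frac{M m}{83}$)
$\frac{1}{74367 + k{\left(-246,22 \right)}} = \frac{1}{74367 + \frac{1}{83} \cdot 22 \left(-246\right)} = \frac{1}{74367 - \frac{5412}{83}} = \frac{1}{\frac{6167049}{83}} = \frac{83}{6167049}$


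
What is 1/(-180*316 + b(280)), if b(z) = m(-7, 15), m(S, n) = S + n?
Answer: -1/56872 ≈ -1.7583e-5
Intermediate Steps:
b(z) = 8 (b(z) = -7 + 15 = 8)
1/(-180*316 + b(280)) = 1/(-180*316 + 8) = 1/(-56880 + 8) = 1/(-56872) = -1/56872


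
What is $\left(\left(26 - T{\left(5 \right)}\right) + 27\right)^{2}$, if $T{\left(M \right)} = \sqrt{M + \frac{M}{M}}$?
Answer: $\left(53 - \sqrt{6}\right)^{2} \approx 2555.4$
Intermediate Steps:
$T{\left(M \right)} = \sqrt{1 + M}$ ($T{\left(M \right)} = \sqrt{M + 1} = \sqrt{1 + M}$)
$\left(\left(26 - T{\left(5 \right)}\right) + 27\right)^{2} = \left(\left(26 - \sqrt{1 + 5}\right) + 27\right)^{2} = \left(\left(26 - \sqrt{6}\right) + 27\right)^{2} = \left(53 - \sqrt{6}\right)^{2}$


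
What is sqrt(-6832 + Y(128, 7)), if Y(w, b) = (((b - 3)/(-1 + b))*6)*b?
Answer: 18*I*sqrt(21) ≈ 82.486*I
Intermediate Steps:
Y(w, b) = 6*b*(-3 + b)/(-1 + b) (Y(w, b) = (((-3 + b)/(-1 + b))*6)*b = (6*(-3 + b)/(-1 + b))*b = 6*b*(-3 + b)/(-1 + b))
sqrt(-6832 + Y(128, 7)) = sqrt(-6832 + 6*7*(-3 + 7)/(-1 + 7)) = sqrt(-6832 + 6*7*4/6) = sqrt(-6832 + 6*7*(1/6)*4) = sqrt(-6832 + 28) = sqrt(-6804) = 18*I*sqrt(21)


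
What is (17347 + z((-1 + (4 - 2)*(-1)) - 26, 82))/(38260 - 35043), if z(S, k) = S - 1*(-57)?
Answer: 17375/3217 ≈ 5.4010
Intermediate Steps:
z(S, k) = 57 + S (z(S, k) = S + 57 = 57 + S)
(17347 + z((-1 + (4 - 2)*(-1)) - 26, 82))/(38260 - 35043) = (17347 + (57 + ((-1 + (4 - 2)*(-1)) - 26)))/(38260 - 35043) = (17347 + (57 + ((-1 + 2*(-1)) - 26)))/3217 = (17347 + (57 + ((-1 - 2) - 26)))*(1/3217) = (17347 + (57 + (-3 - 26)))*(1/3217) = (17347 + (57 - 29))*(1/3217) = (17347 + 28)*(1/3217) = 17375*(1/3217) = 17375/3217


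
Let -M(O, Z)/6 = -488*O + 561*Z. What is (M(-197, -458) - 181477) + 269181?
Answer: 1052516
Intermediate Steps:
M(O, Z) = -3366*Z + 2928*O (M(O, Z) = -6*(-488*O + 561*Z) = -3366*Z + 2928*O)
(M(-197, -458) - 181477) + 269181 = ((-3366*(-458) + 2928*(-197)) - 181477) + 269181 = ((1541628 - 576816) - 181477) + 269181 = (964812 - 181477) + 269181 = 783335 + 269181 = 1052516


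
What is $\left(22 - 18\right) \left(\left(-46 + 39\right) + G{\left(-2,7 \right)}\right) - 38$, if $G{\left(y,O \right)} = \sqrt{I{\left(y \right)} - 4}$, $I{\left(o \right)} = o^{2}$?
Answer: $-66$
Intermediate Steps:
$G{\left(y,O \right)} = \sqrt{-4 + y^{2}}$ ($G{\left(y,O \right)} = \sqrt{y^{2} - 4} = \sqrt{-4 + y^{2}}$)
$\left(22 - 18\right) \left(\left(-46 + 39\right) + G{\left(-2,7 \right)}\right) - 38 = \left(22 - 18\right) \left(\left(-46 + 39\right) + \sqrt{-4 + \left(-2\right)^{2}}\right) - 38 = 4 \left(-7 + \sqrt{-4 + 4}\right) - 38 = 4 \left(-7 + \sqrt{0}\right) - 38 = 4 \left(-7 + 0\right) - 38 = 4 \left(-7\right) - 38 = -28 - 38 = -66$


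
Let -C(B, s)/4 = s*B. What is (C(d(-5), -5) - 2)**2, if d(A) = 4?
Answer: 6084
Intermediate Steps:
C(B, s) = -4*B*s (C(B, s) = -4*s*B = -4*B*s)
(C(d(-5), -5) - 2)**2 = (-4*4*(-5) - 2)**2 = (80 - 2)**2 = 78**2 = 6084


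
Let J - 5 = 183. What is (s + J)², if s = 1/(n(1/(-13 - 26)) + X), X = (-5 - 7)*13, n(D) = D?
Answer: 1308601011481/37027225 ≈ 35342.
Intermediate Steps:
X = -156 (X = -12*13 = -156)
J = 188 (J = 5 + 183 = 188)
s = -39/6085 (s = 1/(1/(-13 - 26) - 156) = 1/(1/(-39) - 156) = 1/(-1/39 - 156) = 1/(-6085/39) = -39/6085 ≈ -0.0064092)
(s + J)² = (-39/6085 + 188)² = (1143941/6085)² = 1308601011481/37027225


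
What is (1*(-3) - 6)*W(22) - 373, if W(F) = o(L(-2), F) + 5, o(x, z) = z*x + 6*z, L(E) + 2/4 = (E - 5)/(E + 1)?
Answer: -2893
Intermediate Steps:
L(E) = -½ + (-5 + E)/(1 + E) (L(E) = -½ + (E - 5)/(E + 1) = -½ + (-5 + E)/(1 + E))
o(x, z) = 6*z + x*z (o(x, z) = x*z + 6*z = 6*z + x*z)
W(F) = 5 + 25*F/2 (W(F) = F*(6 + (-11 - 2)/(2*(1 - 2))) + 5 = F*(6 + (½)*(-13)/(-1)) + 5 = F*(6 + (½)*(-1)*(-13)) + 5 = F*(6 + 13/2) + 5 = F*(25/2) + 5 = 25*F/2 + 5 = 5 + 25*F/2)
(1*(-3) - 6)*W(22) - 373 = (1*(-3) - 6)*(5 + (25/2)*22) - 373 = (-3 - 6)*(5 + 275) - 373 = -9*280 - 373 = -2520 - 373 = -2893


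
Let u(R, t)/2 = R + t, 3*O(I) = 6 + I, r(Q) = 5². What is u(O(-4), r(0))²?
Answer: 23716/9 ≈ 2635.1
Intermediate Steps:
r(Q) = 25
O(I) = 2 + I/3 (O(I) = (6 + I)/3 = 2 + I/3)
u(R, t) = 2*R + 2*t (u(R, t) = 2*(R + t) = 2*R + 2*t)
u(O(-4), r(0))² = (2*(2 + (⅓)*(-4)) + 2*25)² = (2*(2 - 4/3) + 50)² = (2*(⅔) + 50)² = (4/3 + 50)² = (154/3)² = 23716/9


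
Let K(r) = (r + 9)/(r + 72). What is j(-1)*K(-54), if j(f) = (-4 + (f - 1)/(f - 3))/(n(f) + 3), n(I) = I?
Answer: 35/8 ≈ 4.3750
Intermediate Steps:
K(r) = (9 + r)/(72 + r)
j(f) = (-4 + (-1 + f)/(-3 + f))/(3 + f) (j(f) = (-4 + (f - 1)/(f - 3))/(f + 3) = (-4 + (-1 + f)/(-3 + f))/(3 + f))
j(-1)*K(-54) = ((11 - 3*(-1))/(-9 + (-1)²))*((9 - 54)/(72 - 54)) = ((11 + 3)/(-9 + 1))*(-45/18) = (14/(-8))*((1/18)*(-45)) = -⅛*14*(-5/2) = -7/4*(-5/2) = 35/8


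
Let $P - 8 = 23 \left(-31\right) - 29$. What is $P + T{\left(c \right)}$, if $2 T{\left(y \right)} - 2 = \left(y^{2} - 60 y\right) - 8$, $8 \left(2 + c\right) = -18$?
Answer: $- \frac{19215}{32} \approx -600.47$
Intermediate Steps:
$c = - \frac{17}{4}$ ($c = -2 + \frac{1}{8} \left(-18\right) = -2 - \frac{9}{4} = - \frac{17}{4} \approx -4.25$)
$T{\left(y \right)} = -3 + \frac{y^{2}}{2} - 30 y$ ($T{\left(y \right)} = 1 + \frac{\left(y^{2} - 60 y\right) - 8}{2} = 1 + \frac{-8 + y^{2} - 60 y}{2} = 1 - \left(4 + 30 y - \frac{y^{2}}{2}\right) = -3 + \frac{y^{2}}{2} - 30 y$)
$P = -734$ ($P = 8 + \left(23 \left(-31\right) - 29\right) = 8 - 742 = -734$)
$P + T{\left(c \right)} = -734 - \left(- \frac{249}{2} - \frac{289}{32}\right) = -734 + \left(-3 + \frac{1}{2} \cdot \frac{289}{16} + \frac{255}{2}\right) = -734 + \left(-3 + \frac{289}{32} + \frac{255}{2}\right) = -734 + \frac{4273}{32} = - \frac{19215}{32}$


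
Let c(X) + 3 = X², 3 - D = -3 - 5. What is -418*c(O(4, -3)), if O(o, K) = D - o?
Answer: -19228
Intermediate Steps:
D = 11 (D = 3 - (-3 - 5) = 3 - 1*(-8) = 3 + 8 = 11)
O(o, K) = 11 - o
c(X) = -3 + X²
-418*c(O(4, -3)) = -418*(-3 + (11 - 1*4)²) = -418*(-3 + (11 - 4)²) = -418*(-3 + 7²) = -418*(-3 + 49) = -418*46 = -19228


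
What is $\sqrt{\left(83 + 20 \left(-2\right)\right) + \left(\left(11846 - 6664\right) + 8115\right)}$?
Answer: $2 \sqrt{3335} \approx 115.5$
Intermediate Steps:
$\sqrt{\left(83 + 20 \left(-2\right)\right) + \left(\left(11846 - 6664\right) + 8115\right)} = \sqrt{\left(83 - 40\right) + \left(\left(11846 - 6664\right) + 8115\right)} = \sqrt{43 + \left(5182 + 8115\right)} = \sqrt{43 + 13297} = \sqrt{13340} = 2 \sqrt{3335}$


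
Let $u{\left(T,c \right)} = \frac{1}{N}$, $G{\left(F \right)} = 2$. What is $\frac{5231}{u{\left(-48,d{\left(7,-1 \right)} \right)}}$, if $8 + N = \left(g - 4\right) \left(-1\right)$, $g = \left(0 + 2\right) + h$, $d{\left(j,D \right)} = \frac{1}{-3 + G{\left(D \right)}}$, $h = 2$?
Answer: $-41848$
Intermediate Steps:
$d{\left(j,D \right)} = -1$ ($d{\left(j,D \right)} = \frac{1}{-3 + 2} = \frac{1}{-1} = -1$)
$g = 4$ ($g = \left(0 + 2\right) + 2 = 2 + 2 = 4$)
$N = -8$ ($N = -8 + \left(4 - 4\right) \left(-1\right) = -8 + 0 \left(-1\right) = -8 + 0 = -8$)
$u{\left(T,c \right)} = - \frac{1}{8}$ ($u{\left(T,c \right)} = \frac{1}{-8} = - \frac{1}{8}$)
$\frac{5231}{u{\left(-48,d{\left(7,-1 \right)} \right)}} = \frac{5231}{- \frac{1}{8}} = 5231 \left(-8\right) = -41848$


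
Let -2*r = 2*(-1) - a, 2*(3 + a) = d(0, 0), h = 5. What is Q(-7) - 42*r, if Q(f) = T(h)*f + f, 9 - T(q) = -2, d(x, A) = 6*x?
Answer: -63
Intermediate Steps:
a = -3 (a = -3 + (6*0)/2 = -3 + (½)*0 = -3 + 0 = -3)
T(q) = 11 (T(q) = 9 - 1*(-2) = 9 + 2 = 11)
Q(f) = 12*f (Q(f) = 11*f + f = 12*f)
r = -½ (r = -(2*(-1) - 1*(-3))/2 = -(-2 + 3)/2 = -½*1 = -½ ≈ -0.50000)
Q(-7) - 42*r = 12*(-7) - 42*(-½) = -84 + 21 = -63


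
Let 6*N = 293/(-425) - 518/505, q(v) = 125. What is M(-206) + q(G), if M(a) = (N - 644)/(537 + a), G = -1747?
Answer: 3496731809/28416350 ≈ 123.05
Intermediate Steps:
N = -24541/85850 (N = (293/(-425) - 518/505)/6 = (293*(-1/425) - 518*1/505)/6 = (-293/425 - 518/505)/6 = (⅙)*(-73623/42925) = -24541/85850 ≈ -0.28586)
M(a) = -55311941/(85850*(537 + a)) (M(a) = (-24541/85850 - 644)/(537 + a) = -55311941/(85850*(537 + a)))
M(-206) + q(G) = -55311941/(46101450 + 85850*(-206)) + 125 = -55311941/(46101450 - 17685100) + 125 = -55311941/28416350 + 125 = 3496731809/28416350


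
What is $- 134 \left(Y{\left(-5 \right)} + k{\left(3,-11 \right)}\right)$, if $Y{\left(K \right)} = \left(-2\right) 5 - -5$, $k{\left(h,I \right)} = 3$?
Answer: $268$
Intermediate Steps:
$Y{\left(K \right)} = -5$ ($Y{\left(K \right)} = -10 + 5 = -5$)
$- 134 \left(Y{\left(-5 \right)} + k{\left(3,-11 \right)}\right) = - 134 \left(-5 + 3\right) = \left(-134\right) \left(-2\right) = 268$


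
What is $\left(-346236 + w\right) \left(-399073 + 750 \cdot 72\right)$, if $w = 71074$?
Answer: $94950976826$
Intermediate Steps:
$\left(-346236 + w\right) \left(-399073 + 750 \cdot 72\right) = \left(-346236 + 71074\right) \left(-399073 + 750 \cdot 72\right) = - 275162 \left(-399073 + 54000\right) = \left(-275162\right) \left(-345073\right) = 94950976826$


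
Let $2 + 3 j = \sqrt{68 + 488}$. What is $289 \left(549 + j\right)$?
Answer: $\frac{475405}{3} + \frac{578 \sqrt{139}}{3} \approx 1.6074 \cdot 10^{5}$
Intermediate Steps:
$j = - \frac{2}{3} + \frac{2 \sqrt{139}}{3}$ ($j = - \frac{2}{3} + \frac{\sqrt{68 + 488}}{3} = - \frac{2}{3} + \frac{\sqrt{556}}{3} = - \frac{2}{3} + \frac{2 \sqrt{139}}{3} \approx 7.1932$)
$289 \left(549 + j\right) = 289 \left(549 - \left(\frac{2}{3} - \frac{2 \sqrt{139}}{3}\right)\right) = 289 \left(\frac{1645}{3} + \frac{2 \sqrt{139}}{3}\right) = \frac{475405}{3} + \frac{578 \sqrt{139}}{3}$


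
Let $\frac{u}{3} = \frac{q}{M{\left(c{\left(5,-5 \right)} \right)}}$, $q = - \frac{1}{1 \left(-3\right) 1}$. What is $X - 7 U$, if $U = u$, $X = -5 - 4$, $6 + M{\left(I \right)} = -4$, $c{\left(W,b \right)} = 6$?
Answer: $- \frac{83}{10} \approx -8.3$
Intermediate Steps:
$q = \frac{1}{3}$ ($q = - \frac{1}{\left(-3\right) 1} = - \frac{1}{-3} = \left(-1\right) \left(- \frac{1}{3}\right) = \frac{1}{3} \approx 0.33333$)
$M{\left(I \right)} = -10$ ($M{\left(I \right)} = -6 - 4 = -10$)
$u = - \frac{1}{10}$ ($u = 3 \frac{1}{3 \left(-10\right)} = 3 \cdot \frac{1}{3} \left(- \frac{1}{10}\right) = 3 \left(- \frac{1}{30}\right) = - \frac{1}{10} \approx -0.1$)
$X = -9$ ($X = -5 - 4 = -9$)
$U = - \frac{1}{10} \approx -0.1$
$X - 7 U = -9 - - \frac{7}{10} = -9 + \frac{7}{10} = - \frac{83}{10}$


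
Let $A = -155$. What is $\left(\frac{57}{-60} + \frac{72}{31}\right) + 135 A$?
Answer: $- \frac{12972649}{620} \approx -20924.0$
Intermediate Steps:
$\left(\frac{57}{-60} + \frac{72}{31}\right) + 135 A = \left(\frac{57}{-60} + \frac{72}{31}\right) + 135 \left(-155\right) = \left(57 \left(- \frac{1}{60}\right) + 72 \cdot \frac{1}{31}\right) - 20925 = \left(- \frac{19}{20} + \frac{72}{31}\right) - 20925 = \frac{851}{620} - 20925 = - \frac{12972649}{620}$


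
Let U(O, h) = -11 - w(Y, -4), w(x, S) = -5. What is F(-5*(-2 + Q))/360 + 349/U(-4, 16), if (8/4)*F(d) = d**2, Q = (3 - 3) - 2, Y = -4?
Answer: -1037/18 ≈ -57.611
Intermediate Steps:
U(O, h) = -6 (U(O, h) = -11 - 1*(-5) = -11 + 5 = -6)
Q = -2 (Q = 0 - 2 = -2)
F(d) = d**2/2
F(-5*(-2 + Q))/360 + 349/U(-4, 16) = ((-5*(-2 - 2))**2/2)/360 + 349/(-6) = ((-5*(-4))**2/2)*(1/360) + 349*(-1/6) = ((1/2)*20**2)*(1/360) - 349/6 = ((1/2)*400)*(1/360) - 349/6 = 200*(1/360) - 349/6 = 5/9 - 349/6 = -1037/18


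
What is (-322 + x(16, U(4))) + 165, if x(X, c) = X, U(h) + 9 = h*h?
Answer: -141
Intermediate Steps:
U(h) = -9 + h² (U(h) = -9 + h*h = -9 + h²)
(-322 + x(16, U(4))) + 165 = (-322 + 16) + 165 = -306 + 165 = -141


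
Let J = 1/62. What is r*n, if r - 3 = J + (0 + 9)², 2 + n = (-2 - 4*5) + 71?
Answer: 244823/62 ≈ 3948.8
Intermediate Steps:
n = 47 (n = -2 + ((-2 - 4*5) + 71) = -2 + ((-2 - 20) + 71) = -2 + (-22 + 71) = -2 + 49 = 47)
J = 1/62 ≈ 0.016129
r = 5209/62 (r = 3 + (1/62 + (0 + 9)²) = 3 + (1/62 + 9²) = 3 + (1/62 + 81) = 3 + 5023/62 = 5209/62 ≈ 84.016)
r*n = (5209/62)*47 = 244823/62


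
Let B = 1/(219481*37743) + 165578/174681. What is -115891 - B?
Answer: -55899899172320210116/482344979017941 ≈ -1.1589e+5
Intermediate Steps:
B = 457208952009685/482344979017941 (B = (1/219481)*(1/37743) + 165578*(1/174681) = 1/8283871383 + 165578/174681 = 457208952009685/482344979017941 ≈ 0.94789)
-115891 - B = -115891 - 1*457208952009685/482344979017941 = -115891 - 457208952009685/482344979017941 = -55899899172320210116/482344979017941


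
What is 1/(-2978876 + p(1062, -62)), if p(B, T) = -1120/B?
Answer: -531/1581783716 ≈ -3.3570e-7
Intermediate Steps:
1/(-2978876 + p(1062, -62)) = 1/(-2978876 - 1120/1062) = 1/(-2978876 - 1120*1/1062) = 1/(-2978876 - 560/531) = 1/(-1581783716/531) = -531/1581783716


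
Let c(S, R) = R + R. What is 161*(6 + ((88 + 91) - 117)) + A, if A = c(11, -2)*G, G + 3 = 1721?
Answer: 4076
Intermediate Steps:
c(S, R) = 2*R
G = 1718 (G = -3 + 1721 = 1718)
A = -6872 (A = (2*(-2))*1718 = -4*1718 = -6872)
161*(6 + ((88 + 91) - 117)) + A = 161*(6 + ((88 + 91) - 117)) - 6872 = 161*(6 + (179 - 117)) - 6872 = 161*(6 + 62) - 6872 = 161*68 - 6872 = 10948 - 6872 = 4076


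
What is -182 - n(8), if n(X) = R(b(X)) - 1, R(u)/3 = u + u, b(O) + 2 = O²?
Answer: -553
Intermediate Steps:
b(O) = -2 + O²
R(u) = 6*u (R(u) = 3*(u + u) = 3*(2*u) = 6*u)
n(X) = -13 + 6*X² (n(X) = 6*(-2 + X²) - 1 = (-12 + 6*X²) - 1 = -13 + 6*X²)
-182 - n(8) = -182 - (-13 + 6*8²) = -182 - (-13 + 6*64) = -182 - (-13 + 384) = -182 - 1*371 = -182 - 371 = -553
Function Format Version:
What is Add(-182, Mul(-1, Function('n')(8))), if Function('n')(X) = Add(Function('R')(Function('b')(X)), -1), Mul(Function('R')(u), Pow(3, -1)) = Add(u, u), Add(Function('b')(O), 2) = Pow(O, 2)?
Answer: -553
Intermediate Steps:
Function('b')(O) = Add(-2, Pow(O, 2))
Function('R')(u) = Mul(6, u) (Function('R')(u) = Mul(3, Add(u, u)) = Mul(3, Mul(2, u)) = Mul(6, u))
Function('n')(X) = Add(-13, Mul(6, Pow(X, 2))) (Function('n')(X) = Add(Mul(6, Add(-2, Pow(X, 2))), -1) = Add(Add(-12, Mul(6, Pow(X, 2))), -1) = Add(-13, Mul(6, Pow(X, 2))))
Add(-182, Mul(-1, Function('n')(8))) = Add(-182, Mul(-1, Add(-13, Mul(6, Pow(8, 2))))) = Add(-182, Mul(-1, Add(-13, Mul(6, 64)))) = Add(-182, Mul(-1, Add(-13, 384))) = Add(-182, Mul(-1, 371)) = Add(-182, -371) = -553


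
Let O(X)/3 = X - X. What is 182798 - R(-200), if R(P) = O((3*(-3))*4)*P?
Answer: 182798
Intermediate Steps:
O(X) = 0 (O(X) = 3*(X - X) = 3*0 = 0)
R(P) = 0 (R(P) = 0*P = 0)
182798 - R(-200) = 182798 - 1*0 = 182798 + 0 = 182798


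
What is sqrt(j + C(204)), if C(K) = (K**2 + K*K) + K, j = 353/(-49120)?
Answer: sqrt(12582014218690)/12280 ≈ 288.85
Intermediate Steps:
j = -353/49120 (j = 353*(-1/49120) = -353/49120 ≈ -0.0071865)
C(K) = K + 2*K**2 (C(K) = (K**2 + K**2) + K = 2*K**2 + K = K + 2*K**2)
sqrt(j + C(204)) = sqrt(-353/49120 + 204*(1 + 2*204)) = sqrt(-353/49120 + 204*(1 + 408)) = sqrt(-353/49120 + 204*409) = sqrt(-353/49120 + 83436) = sqrt(4098375967/49120) = sqrt(12582014218690)/12280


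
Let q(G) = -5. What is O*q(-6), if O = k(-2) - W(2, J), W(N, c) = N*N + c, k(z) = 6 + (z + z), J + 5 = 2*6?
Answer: 45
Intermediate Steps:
J = 7 (J = -5 + 2*6 = -5 + 12 = 7)
k(z) = 6 + 2*z
W(N, c) = c + N² (W(N, c) = N² + c = c + N²)
O = -9 (O = (6 + 2*(-2)) - (7 + 2²) = (6 - 4) - (7 + 4) = 2 - 1*11 = 2 - 11 = -9)
O*q(-6) = -9*(-5) = 45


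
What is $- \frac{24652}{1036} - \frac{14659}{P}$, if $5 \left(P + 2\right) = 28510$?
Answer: $- \frac{38925781}{1476300} \approx -26.367$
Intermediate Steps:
$P = 5700$ ($P = -2 + \frac{1}{5} \cdot 28510 = -2 + 5702 = 5700$)
$- \frac{24652}{1036} - \frac{14659}{P} = - \frac{24652}{1036} - \frac{14659}{5700} = \left(-24652\right) \frac{1}{1036} - \frac{14659}{5700} = - \frac{6163}{259} - \frac{14659}{5700} = - \frac{38925781}{1476300}$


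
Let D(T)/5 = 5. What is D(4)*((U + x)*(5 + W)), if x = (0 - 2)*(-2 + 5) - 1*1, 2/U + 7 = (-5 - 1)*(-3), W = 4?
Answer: -16875/11 ≈ -1534.1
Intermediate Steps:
D(T) = 25 (D(T) = 5*5 = 25)
U = 2/11 (U = 2/(-7 + (-5 - 1)*(-3)) = 2/(-7 - 6*(-3)) = 2/(-7 + 18) = 2/11 ≈ 0.18182)
x = -7 (x = -2*3 - 1 = -6 - 1 = -7)
D(4)*((U + x)*(5 + W)) = 25*((2/11 - 7)*(5 + 4)) = 25*(-75/11*9) = 25*(-675/11) = -16875/11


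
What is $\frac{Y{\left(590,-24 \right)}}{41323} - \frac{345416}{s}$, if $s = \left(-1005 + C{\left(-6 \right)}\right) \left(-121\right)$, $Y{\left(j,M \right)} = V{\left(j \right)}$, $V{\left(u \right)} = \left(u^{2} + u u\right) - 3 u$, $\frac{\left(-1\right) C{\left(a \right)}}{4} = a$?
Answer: $\frac{68155910062}{4905081423} \approx 13.895$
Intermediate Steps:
$C{\left(a \right)} = - 4 a$
$V{\left(u \right)} = - 3 u + 2 u^{2}$ ($V{\left(u \right)} = \left(u^{2} + u^{2}\right) - 3 u = 2 u^{2} - 3 u = - 3 u + 2 u^{2}$)
$Y{\left(j,M \right)} = j \left(-3 + 2 j\right)$
$s = 118701$ ($s = \left(-1005 - -24\right) \left(-121\right) = \left(-1005 + 24\right) \left(-121\right) = \left(-981\right) \left(-121\right) = 118701$)
$\frac{Y{\left(590,-24 \right)}}{41323} - \frac{345416}{s} = \frac{590 \left(-3 + 2 \cdot 590\right)}{41323} - \frac{345416}{118701} = 590 \left(-3 + 1180\right) \frac{1}{41323} - \frac{345416}{118701} = 590 \cdot 1177 \cdot \frac{1}{41323} - \frac{345416}{118701} = 694430 \cdot \frac{1}{41323} - \frac{345416}{118701} = \frac{694430}{41323} - \frac{345416}{118701} = \frac{68155910062}{4905081423}$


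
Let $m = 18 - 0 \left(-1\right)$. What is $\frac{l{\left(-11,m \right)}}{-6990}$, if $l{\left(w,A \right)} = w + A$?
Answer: $- \frac{7}{6990} \approx -0.0010014$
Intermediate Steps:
$m = 18$ ($m = 18 - 0 = 18 + 0 = 18$)
$l{\left(w,A \right)} = A + w$
$\frac{l{\left(-11,m \right)}}{-6990} = \frac{18 - 11}{-6990} = 7 \left(- \frac{1}{6990}\right) = - \frac{7}{6990}$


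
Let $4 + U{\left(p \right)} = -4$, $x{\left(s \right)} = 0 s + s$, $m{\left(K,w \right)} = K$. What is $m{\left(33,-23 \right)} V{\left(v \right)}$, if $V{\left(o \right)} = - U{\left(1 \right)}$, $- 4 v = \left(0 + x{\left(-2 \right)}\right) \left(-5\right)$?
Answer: $264$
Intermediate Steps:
$x{\left(s \right)} = s$ ($x{\left(s \right)} = 0 + s = s$)
$U{\left(p \right)} = -8$ ($U{\left(p \right)} = -4 - 4 = -8$)
$v = - \frac{5}{2}$ ($v = - \frac{\left(0 - 2\right) \left(-5\right)}{4} = - \frac{\left(-2\right) \left(-5\right)}{4} = \left(- \frac{1}{4}\right) 10 = - \frac{5}{2} \approx -2.5$)
$V{\left(o \right)} = 8$ ($V{\left(o \right)} = \left(-1\right) \left(-8\right) = 8$)
$m{\left(33,-23 \right)} V{\left(v \right)} = 33 \cdot 8 = 264$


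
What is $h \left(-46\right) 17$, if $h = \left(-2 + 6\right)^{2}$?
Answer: $-12512$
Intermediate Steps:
$h = 16$ ($h = 4^{2} = 16$)
$h \left(-46\right) 17 = 16 \left(-46\right) 17 = \left(-736\right) 17 = -12512$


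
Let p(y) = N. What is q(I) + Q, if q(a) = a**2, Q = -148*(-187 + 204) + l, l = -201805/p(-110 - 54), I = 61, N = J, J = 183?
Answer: 18710/183 ≈ 102.24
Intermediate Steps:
N = 183
p(y) = 183
l = -201805/183 ≈ -1102.8
Q = -662233/183 (Q = -148*(-187 + 204) - 201805/183 = -148*17 - 201805/183 = -2516 - 201805/183 = -662233/183 ≈ -3618.8)
q(I) + Q = 61**2 - 662233/183 = 3721 - 662233/183 = 18710/183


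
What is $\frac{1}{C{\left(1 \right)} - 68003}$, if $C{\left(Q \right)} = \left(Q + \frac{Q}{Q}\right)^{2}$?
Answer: $- \frac{1}{67999} \approx -1.4706 \cdot 10^{-5}$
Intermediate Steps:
$C{\left(Q \right)} = \left(1 + Q\right)^{2}$ ($C{\left(Q \right)} = \left(Q + 1\right)^{2} = \left(1 + Q\right)^{2}$)
$\frac{1}{C{\left(1 \right)} - 68003} = \frac{1}{\left(1 + 1\right)^{2} - 68003} = \frac{1}{2^{2} - 68003} = \frac{1}{4 - 68003} = \frac{1}{-67999} = - \frac{1}{67999}$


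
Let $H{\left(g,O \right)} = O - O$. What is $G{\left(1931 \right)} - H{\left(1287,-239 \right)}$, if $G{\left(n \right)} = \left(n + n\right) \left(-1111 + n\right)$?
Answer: $3166840$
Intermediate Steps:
$H{\left(g,O \right)} = 0$
$G{\left(n \right)} = 2 n \left(-1111 + n\right)$
$G{\left(1931 \right)} - H{\left(1287,-239 \right)} = 2 \cdot 1931 \left(-1111 + 1931\right) - 0 = 2 \cdot 1931 \cdot 820 + 0 = 3166840 + 0 = 3166840$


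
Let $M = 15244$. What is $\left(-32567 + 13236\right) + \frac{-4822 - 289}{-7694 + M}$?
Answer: $- \frac{145954161}{7550} \approx -19332.0$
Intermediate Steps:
$\left(-32567 + 13236\right) + \frac{-4822 - 289}{-7694 + M} = \left(-32567 + 13236\right) + \frac{-4822 - 289}{-7694 + 15244} = -19331 - \frac{5111}{7550} = - \frac{145954161}{7550}$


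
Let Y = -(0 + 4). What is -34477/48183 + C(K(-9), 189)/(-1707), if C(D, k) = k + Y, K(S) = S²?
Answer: -7529566/9138709 ≈ -0.82392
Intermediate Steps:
Y = -4 (Y = -1*4 = -4)
C(D, k) = -4 + k (C(D, k) = k - 4 = -4 + k)
-34477/48183 + C(K(-9), 189)/(-1707) = -34477/48183 + (-4 + 189)/(-1707) = -34477*1/48183 + 185*(-1/1707) = -34477/48183 - 185/1707 = -7529566/9138709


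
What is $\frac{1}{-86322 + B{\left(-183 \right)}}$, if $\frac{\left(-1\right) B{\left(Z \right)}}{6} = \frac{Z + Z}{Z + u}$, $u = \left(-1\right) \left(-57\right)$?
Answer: $- \frac{7}{604376} \approx -1.1582 \cdot 10^{-5}$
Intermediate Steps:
$u = 57$
$B{\left(Z \right)} = - \frac{12 Z}{57 + Z}$ ($B{\left(Z \right)} = - 6 \frac{Z + Z}{Z + 57} = - 6 \frac{2 Z}{57 + Z} = - \frac{12 Z}{57 + Z}$)
$\frac{1}{-86322 + B{\left(-183 \right)}} = \frac{1}{-86322 - - \frac{2196}{57 - 183}} = \frac{1}{-86322 - - \frac{2196}{-126}} = \frac{1}{-86322 - \left(-2196\right) \left(- \frac{1}{126}\right)} = \frac{1}{-86322 - \frac{122}{7}} = \frac{1}{- \frac{604376}{7}} = - \frac{7}{604376}$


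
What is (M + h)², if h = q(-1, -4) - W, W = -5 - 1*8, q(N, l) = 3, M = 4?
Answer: 400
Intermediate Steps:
W = -13 (W = -5 - 8 = -13)
h = 16 (h = 3 - 1*(-13) = 3 + 13 = 16)
(M + h)² = (4 + 16)² = 20² = 400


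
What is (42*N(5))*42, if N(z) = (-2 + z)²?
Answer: 15876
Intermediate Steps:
(42*N(5))*42 = (42*(-2 + 5)²)*42 = (42*3²)*42 = (42*9)*42 = 378*42 = 15876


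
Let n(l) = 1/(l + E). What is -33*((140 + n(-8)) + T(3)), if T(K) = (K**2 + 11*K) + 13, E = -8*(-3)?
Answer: -102993/16 ≈ -6437.1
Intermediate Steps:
E = 24
T(K) = 13 + K**2 + 11*K
n(l) = 1/(24 + l) (n(l) = 1/(l + 24) = 1/(24 + l))
-33*((140 + n(-8)) + T(3)) = -33*((140 + 1/(24 - 8)) + (13 + 3**2 + 11*3)) = -33*((140 + 1/16) + (13 + 9 + 33)) = -33*((140 + 1/16) + 55) = -33*(2241/16 + 55) = -33*3121/16 = -102993/16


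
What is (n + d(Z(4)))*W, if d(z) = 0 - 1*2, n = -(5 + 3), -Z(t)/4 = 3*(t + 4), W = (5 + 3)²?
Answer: -640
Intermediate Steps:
W = 64 (W = 8² = 64)
Z(t) = -48 - 12*t (Z(t) = -12*(t + 4) = -12*(4 + t) = -4*(12 + 3*t) = -48 - 12*t)
n = -8 (n = -1*8 = -8)
d(z) = -2 (d(z) = 0 - 2 = -2)
(n + d(Z(4)))*W = (-8 - 2)*64 = -10*64 = -640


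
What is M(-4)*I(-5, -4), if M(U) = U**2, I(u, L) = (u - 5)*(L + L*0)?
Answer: 640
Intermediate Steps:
I(u, L) = L*(-5 + u) (I(u, L) = (-5 + u)*(L + 0) = (-5 + u)*L = L*(-5 + u))
M(-4)*I(-5, -4) = (-4)**2*(-4*(-5 - 5)) = 16*(-4*(-10)) = 16*40 = 640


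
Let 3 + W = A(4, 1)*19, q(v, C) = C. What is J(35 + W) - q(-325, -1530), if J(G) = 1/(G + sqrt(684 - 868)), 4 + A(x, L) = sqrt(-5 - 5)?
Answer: (3060*sqrt(46) + 29070*sqrt(10) + 67319*I)/(2*sqrt(46) + 19*sqrt(10) + 44*I) ≈ 1530.0 - 0.010006*I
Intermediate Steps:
A(x, L) = -4 + I*sqrt(10) (A(x, L) = -4 + sqrt(-5 - 5) = -4 + sqrt(-10) = -4 + I*sqrt(10))
W = -79 + 19*I*sqrt(10) (W = -3 + (-4 + I*sqrt(10))*19 = -3 + (-76 + 19*I*sqrt(10)) = -79 + 19*I*sqrt(10) ≈ -79.0 + 60.083*I)
J(G) = 1/(G + 2*I*sqrt(46)) (J(G) = 1/(G + sqrt(-184)) = 1/(G + 2*I*sqrt(46)))
J(35 + W) - q(-325, -1530) = 1/((35 + (-79 + 19*I*sqrt(10))) + 2*I*sqrt(46)) - 1*(-1530) = 1/((-44 + 19*I*sqrt(10)) + 2*I*sqrt(46)) + 1530 = 1/(-44 + 2*I*sqrt(46) + 19*I*sqrt(10)) + 1530 = 1530 + 1/(-44 + 2*I*sqrt(46) + 19*I*sqrt(10))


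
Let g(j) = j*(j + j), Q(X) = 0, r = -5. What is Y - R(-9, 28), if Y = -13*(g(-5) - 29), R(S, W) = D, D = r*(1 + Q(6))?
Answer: -268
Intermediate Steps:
D = -5 (D = -5*(1 + 0) = -5*1 = -5)
g(j) = 2*j**2 (g(j) = j*(2*j) = 2*j**2)
R(S, W) = -5
Y = -273 (Y = -13*(2*(-5)**2 - 29) = -13*(2*25 - 29) = -13*(50 - 29) = -13*21 = -273)
Y - R(-9, 28) = -273 - 1*(-5) = -273 + 5 = -268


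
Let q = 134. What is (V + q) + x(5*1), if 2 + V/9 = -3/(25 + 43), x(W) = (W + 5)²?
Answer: 14661/68 ≈ 215.60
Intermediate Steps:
x(W) = (5 + W)²
V = -1251/68 (V = -18 + 9*(-3/(25 + 43)) = -18 + 9*(-3/68) = -18 - 27/68 = -1251/68 ≈ -18.397)
(V + q) + x(5*1) = (-1251/68 + 134) + (5 + 5*1)² = 7861/68 + (5 + 5)² = 7861/68 + 10² = 7861/68 + 100 = 14661/68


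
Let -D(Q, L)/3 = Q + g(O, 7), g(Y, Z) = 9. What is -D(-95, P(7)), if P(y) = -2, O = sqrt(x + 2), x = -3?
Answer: -258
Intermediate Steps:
O = I (O = sqrt(-3 + 2) = sqrt(-1) = I ≈ 1.0*I)
D(Q, L) = -27 - 3*Q (D(Q, L) = -3*(Q + 9) = -3*(9 + Q) = -27 - 3*Q)
-D(-95, P(7)) = -(-27 - 3*(-95)) = -(-27 + 285) = -1*258 = -258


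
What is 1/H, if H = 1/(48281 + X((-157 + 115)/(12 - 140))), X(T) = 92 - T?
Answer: 3095851/64 ≈ 48373.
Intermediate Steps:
H = 64/3095851 (H = 1/(48281 + (92 - (-157 + 115)/(12 - 140))) = 1/(48281 + (92 - (-42)/(-128))) = 1/(48281 + (92 - (-42)*(-1)/128)) = 1/(48281 + (92 - 1*21/64)) = 1/(48281 + (92 - 21/64)) = 1/(48281 + 5867/64) = 1/(3095851/64) = 64/3095851 ≈ 2.0673e-5)
1/H = 1/(64/3095851) = 3095851/64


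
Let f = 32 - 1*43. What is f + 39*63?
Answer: 2446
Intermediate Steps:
f = -11 (f = 32 - 43 = -11)
f + 39*63 = -11 + 39*63 = -11 + 2457 = 2446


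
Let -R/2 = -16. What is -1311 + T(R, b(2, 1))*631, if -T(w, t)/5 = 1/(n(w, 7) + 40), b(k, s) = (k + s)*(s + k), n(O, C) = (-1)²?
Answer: -56906/41 ≈ -1388.0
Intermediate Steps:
R = 32 (R = -2*(-16) = 32)
n(O, C) = 1
b(k, s) = (k + s)² (b(k, s) = (k + s)*(k + s) = (k + s)²)
T(w, t) = -5/41 (T(w, t) = -5/(1 + 40) = -5/41)
-1311 + T(R, b(2, 1))*631 = -1311 - 5/41*631 = -1311 - 3155/41 = -56906/41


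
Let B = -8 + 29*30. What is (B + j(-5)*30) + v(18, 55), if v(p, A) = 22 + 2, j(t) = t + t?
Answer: 586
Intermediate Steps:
j(t) = 2*t
v(p, A) = 24
B = 862 (B = -8 + 870 = 862)
(B + j(-5)*30) + v(18, 55) = (862 + (2*(-5))*30) + 24 = (862 - 10*30) + 24 = (862 - 300) + 24 = 562 + 24 = 586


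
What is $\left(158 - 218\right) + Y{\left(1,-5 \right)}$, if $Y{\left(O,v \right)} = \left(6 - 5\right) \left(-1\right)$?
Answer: $-61$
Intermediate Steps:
$Y{\left(O,v \right)} = -1$ ($Y{\left(O,v \right)} = 1 \left(-1\right) = -1$)
$\left(158 - 218\right) + Y{\left(1,-5 \right)} = \left(158 - 218\right) - 1 = -60 - 1 = -61$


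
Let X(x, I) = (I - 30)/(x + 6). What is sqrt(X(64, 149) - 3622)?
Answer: I*sqrt(362030)/10 ≈ 60.169*I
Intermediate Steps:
X(x, I) = (-30 + I)/(6 + x)
sqrt(X(64, 149) - 3622) = sqrt((-30 + 149)/(6 + 64) - 3622) = sqrt(119/70 - 3622) = sqrt((1/70)*119 - 3622) = sqrt(17/10 - 3622) = sqrt(-36203/10) = I*sqrt(362030)/10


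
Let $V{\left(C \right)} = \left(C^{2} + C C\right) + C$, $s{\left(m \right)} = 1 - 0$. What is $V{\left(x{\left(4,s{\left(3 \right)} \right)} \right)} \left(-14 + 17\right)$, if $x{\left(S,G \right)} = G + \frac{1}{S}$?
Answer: $\frac{105}{8} \approx 13.125$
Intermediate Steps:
$s{\left(m \right)} = 1$ ($s{\left(m \right)} = 1 + 0 = 1$)
$V{\left(C \right)} = C + 2 C^{2}$ ($V{\left(C \right)} = \left(C^{2} + C^{2}\right) + C = 2 C^{2} + C = C + 2 C^{2}$)
$V{\left(x{\left(4,s{\left(3 \right)} \right)} \right)} \left(-14 + 17\right) = \left(1 + \frac{1}{4}\right) \left(1 + 2 \left(1 + \frac{1}{4}\right)\right) \left(-14 + 17\right) = \left(1 + \frac{1}{4}\right) \left(1 + 2 \left(1 + \frac{1}{4}\right)\right) 3 = \frac{5 \left(1 + 2 \cdot \frac{5}{4}\right)}{4} \cdot 3 = \frac{5 \left(1 + \frac{5}{2}\right)}{4} \cdot 3 = \frac{5}{4} \cdot \frac{7}{2} \cdot 3 = \frac{35}{8} \cdot 3 = \frac{105}{8}$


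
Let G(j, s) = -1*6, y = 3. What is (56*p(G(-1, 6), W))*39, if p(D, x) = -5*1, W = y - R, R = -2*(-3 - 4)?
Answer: -10920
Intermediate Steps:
R = 14 (R = -2*(-7) = 14)
W = -11 (W = 3 - 1*14 = 3 - 14 = -11)
G(j, s) = -6
p(D, x) = -5
(56*p(G(-1, 6), W))*39 = (56*(-5))*39 = -280*39 = -10920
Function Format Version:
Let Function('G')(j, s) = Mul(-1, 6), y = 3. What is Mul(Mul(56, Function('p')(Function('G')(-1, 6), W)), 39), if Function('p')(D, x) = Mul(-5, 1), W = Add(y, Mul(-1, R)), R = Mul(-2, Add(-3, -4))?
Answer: -10920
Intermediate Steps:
R = 14 (R = Mul(-2, -7) = 14)
W = -11 (W = Add(3, Mul(-1, 14)) = Add(3, -14) = -11)
Function('G')(j, s) = -6
Function('p')(D, x) = -5
Mul(Mul(56, Function('p')(Function('G')(-1, 6), W)), 39) = Mul(Mul(56, -5), 39) = Mul(-280, 39) = -10920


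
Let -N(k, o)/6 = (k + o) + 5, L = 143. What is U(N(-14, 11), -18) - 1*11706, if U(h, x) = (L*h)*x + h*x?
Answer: 19398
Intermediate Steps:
N(k, o) = -30 - 6*k - 6*o (N(k, o) = -6*((k + o) + 5) = -6*(5 + k + o) = -30 - 6*k - 6*o)
U(h, x) = 144*h*x (U(h, x) = (143*h)*x + h*x = 143*h*x + h*x = 144*h*x)
U(N(-14, 11), -18) - 1*11706 = 144*(-30 - 6*(-14) - 6*11)*(-18) - 1*11706 = 144*(-30 + 84 - 66)*(-18) - 11706 = 144*(-12)*(-18) - 11706 = 31104 - 11706 = 19398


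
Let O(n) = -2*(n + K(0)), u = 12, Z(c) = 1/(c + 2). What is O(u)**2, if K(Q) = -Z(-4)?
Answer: 625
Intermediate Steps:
Z(c) = 1/(2 + c)
K(Q) = 1/2 (K(Q) = -1/(2 - 4) = -1/(-2) = -1*(-1/2) = 1/2)
O(n) = -1 - 2*n (O(n) = -2*(n + 1/2) = -2*(1/2 + n) = -1 - 2*n)
O(u)**2 = (-1 - 2*12)**2 = (-1 - 24)**2 = (-25)**2 = 625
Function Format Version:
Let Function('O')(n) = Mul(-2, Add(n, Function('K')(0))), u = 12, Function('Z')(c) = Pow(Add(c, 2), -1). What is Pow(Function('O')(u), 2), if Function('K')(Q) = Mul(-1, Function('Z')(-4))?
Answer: 625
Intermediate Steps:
Function('Z')(c) = Pow(Add(2, c), -1)
Function('K')(Q) = Rational(1, 2) (Function('K')(Q) = Mul(-1, Pow(Add(2, -4), -1)) = Mul(-1, Pow(-2, -1)) = Mul(-1, Rational(-1, 2)) = Rational(1, 2))
Function('O')(n) = Add(-1, Mul(-2, n)) (Function('O')(n) = Mul(-2, Add(n, Rational(1, 2))) = Mul(-2, Add(Rational(1, 2), n)) = Add(-1, Mul(-2, n)))
Pow(Function('O')(u), 2) = Pow(Add(-1, Mul(-2, 12)), 2) = Pow(Add(-1, -24), 2) = Pow(-25, 2) = 625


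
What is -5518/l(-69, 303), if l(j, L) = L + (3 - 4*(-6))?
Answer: -2759/165 ≈ -16.721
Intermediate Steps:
l(j, L) = 27 + L (l(j, L) = L + (3 + 24) = L + 27 = 27 + L)
-5518/l(-69, 303) = -5518/(27 + 303) = -5518/330 = -5518*1/330 = -2759/165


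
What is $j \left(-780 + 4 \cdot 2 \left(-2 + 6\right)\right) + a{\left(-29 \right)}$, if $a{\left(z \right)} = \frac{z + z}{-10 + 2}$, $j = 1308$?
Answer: $- \frac{3913507}{4} \approx -9.7838 \cdot 10^{5}$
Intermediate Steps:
$a{\left(z \right)} = - \frac{z}{4}$ ($a{\left(z \right)} = \frac{2 z}{-8} = 2 z \left(- \frac{1}{8}\right) = - \frac{z}{4}$)
$j \left(-780 + 4 \cdot 2 \left(-2 + 6\right)\right) + a{\left(-29 \right)} = 1308 \left(-780 + 4 \cdot 2 \left(-2 + 6\right)\right) - - \frac{29}{4} = 1308 \left(-780 + 8 \cdot 4\right) + \frac{29}{4} = 1308 \left(-780 + 32\right) + \frac{29}{4} = 1308 \left(-748\right) + \frac{29}{4} = -978384 + \frac{29}{4} = - \frac{3913507}{4}$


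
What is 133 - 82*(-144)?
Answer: 11941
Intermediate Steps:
133 - 82*(-144) = 133 + 11808 = 11941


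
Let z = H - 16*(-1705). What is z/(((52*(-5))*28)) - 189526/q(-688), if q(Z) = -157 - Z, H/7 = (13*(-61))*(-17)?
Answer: -1444343837/3865680 ≈ -373.63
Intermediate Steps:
H = 94367 (H = 7*((13*(-61))*(-17)) = 7*(-793*(-17)) = 7*13481 = 94367)
z = 121647 (z = 94367 - 16*(-1705) = 94367 + 27280 = 121647)
z/(((52*(-5))*28)) - 189526/q(-688) = 121647/(((52*(-5))*28)) - 189526/(-157 - 1*(-688)) = 121647/((-260*28)) - 189526/(-157 + 688) = 121647/(-7280) - 189526/531 = 121647*(-1/7280) - 189526*1/531 = -121647/7280 - 189526/531 = -1444343837/3865680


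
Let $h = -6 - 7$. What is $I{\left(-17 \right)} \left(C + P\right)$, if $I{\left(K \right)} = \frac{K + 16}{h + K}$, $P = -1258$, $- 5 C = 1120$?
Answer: $- \frac{247}{5} \approx -49.4$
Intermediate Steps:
$C = -224$ ($C = \left(- \frac{1}{5}\right) 1120 = -224$)
$h = -13$
$I{\left(K \right)} = \frac{16 + K}{-13 + K}$ ($I{\left(K \right)} = \frac{K + 16}{-13 + K} = \frac{16 + K}{-13 + K}$)
$I{\left(-17 \right)} \left(C + P\right) = \frac{16 - 17}{-13 - 17} \left(-224 - 1258\right) = \frac{1}{-30} \left(-1\right) \left(-1482\right) = \left(- \frac{1}{30}\right) \left(-1\right) \left(-1482\right) = \frac{1}{30} \left(-1482\right) = - \frac{247}{5}$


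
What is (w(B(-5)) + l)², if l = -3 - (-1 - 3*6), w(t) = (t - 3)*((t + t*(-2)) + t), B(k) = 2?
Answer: 256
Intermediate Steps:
w(t) = 0 (w(t) = (-3 + t)*((t - 2*t) + t) = (-3 + t)*(-t + t) = (-3 + t)*0 = 0)
l = 16 (l = -3 - (-1 - 18) = -3 - 1*(-19) = -3 + 19 = 16)
(w(B(-5)) + l)² = (0 + 16)² = 16² = 256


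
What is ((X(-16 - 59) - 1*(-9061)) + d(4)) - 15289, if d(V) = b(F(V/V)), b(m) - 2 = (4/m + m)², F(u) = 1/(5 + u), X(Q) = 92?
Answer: -199799/36 ≈ -5550.0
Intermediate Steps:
b(m) = 2 + (m + 4/m)² (b(m) = 2 + (4/m + m)² = 2 + (m + 4/m)²)
d(V) = 21097/36 (d(V) = 10 + (1/(5 + V/V))² + 16/(1/(5 + V/V))² = 10 + (1/(5 + 1))² + 16/(1/(5 + 1))² = 10 + (1/6)² + 16/(1/6)² = 10 + (⅙)² + 16/6⁻² = 10 + 1/36 + 16*36 = 10 + 1/36 + 576 = 21097/36)
((X(-16 - 59) - 1*(-9061)) + d(4)) - 15289 = ((92 - 1*(-9061)) + 21097/36) - 15289 = ((92 + 9061) + 21097/36) - 15289 = (9153 + 21097/36) - 15289 = 350605/36 - 15289 = -199799/36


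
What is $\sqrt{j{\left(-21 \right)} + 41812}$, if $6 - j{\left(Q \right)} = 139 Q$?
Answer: $7 \sqrt{913} \approx 211.51$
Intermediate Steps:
$j{\left(Q \right)} = 6 - 139 Q$
$\sqrt{j{\left(-21 \right)} + 41812} = \sqrt{\left(6 - -2919\right) + 41812} = \sqrt{\left(6 + 2919\right) + 41812} = \sqrt{2925 + 41812} = \sqrt{44737} = 7 \sqrt{913}$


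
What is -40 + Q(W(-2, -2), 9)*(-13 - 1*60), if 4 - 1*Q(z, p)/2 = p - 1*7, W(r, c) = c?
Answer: -332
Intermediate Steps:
Q(z, p) = 22 - 2*p (Q(z, p) = 8 - 2*(p - 1*7) = 8 - 2*(p - 7) = 8 - 2*(-7 + p) = 8 + (14 - 2*p) = 22 - 2*p)
-40 + Q(W(-2, -2), 9)*(-13 - 1*60) = -40 + (22 - 2*9)*(-13 - 1*60) = -40 + (22 - 18)*(-13 - 60) = -40 + 4*(-73) = -40 - 292 = -332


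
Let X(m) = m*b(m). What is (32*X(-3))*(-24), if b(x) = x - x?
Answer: 0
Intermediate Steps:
b(x) = 0
X(m) = 0 (X(m) = m*0 = 0)
(32*X(-3))*(-24) = (32*0)*(-24) = 0*(-24) = 0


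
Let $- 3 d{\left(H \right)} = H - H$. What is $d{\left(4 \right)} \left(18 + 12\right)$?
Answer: $0$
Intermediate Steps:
$d{\left(H \right)} = 0$ ($d{\left(H \right)} = - \frac{H - H}{3} = \left(- \frac{1}{3}\right) 0 = 0$)
$d{\left(4 \right)} \left(18 + 12\right) = 0 \left(18 + 12\right) = 0 \cdot 30 = 0$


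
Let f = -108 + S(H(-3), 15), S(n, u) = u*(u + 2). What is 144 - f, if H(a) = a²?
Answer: -3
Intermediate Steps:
S(n, u) = u*(2 + u)
f = 147 (f = -108 + 15*(2 + 15) = -108 + 15*17 = -108 + 255 = 147)
144 - f = 144 - 1*147 = 144 - 147 = -3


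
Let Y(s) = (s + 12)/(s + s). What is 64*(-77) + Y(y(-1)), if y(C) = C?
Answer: -9867/2 ≈ -4933.5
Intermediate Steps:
Y(s) = (12 + s)/(2*s) (Y(s) = (12 + s)/((2*s)) = (12 + s)*(1/(2*s)) = (12 + s)/(2*s))
64*(-77) + Y(y(-1)) = 64*(-77) + (½)*(12 - 1)/(-1) = -4928 + (½)*(-1)*11 = -4928 - 11/2 = -9867/2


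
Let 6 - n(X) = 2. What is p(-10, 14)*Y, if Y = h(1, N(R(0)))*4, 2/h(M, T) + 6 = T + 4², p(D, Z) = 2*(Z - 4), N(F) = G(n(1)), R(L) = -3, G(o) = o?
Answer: 80/7 ≈ 11.429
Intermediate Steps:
n(X) = 4 (n(X) = 6 - 1*2 = 6 - 2 = 4)
N(F) = 4
p(D, Z) = -8 + 2*Z (p(D, Z) = 2*(-4 + Z) = -8 + 2*Z)
h(M, T) = 2/(10 + T) (h(M, T) = 2/(-6 + (T + 4²)) = 2/(-6 + (T + 16)) = 2/(-6 + (16 + T)) = 2/(10 + T))
Y = 4/7 (Y = (2/(10 + 4))*4 = (2/14)*4 = (2*(1/14))*4 = (⅐)*4 = 4/7 ≈ 0.57143)
p(-10, 14)*Y = (-8 + 2*14)*(4/7) = (-8 + 28)*(4/7) = 20*(4/7) = 80/7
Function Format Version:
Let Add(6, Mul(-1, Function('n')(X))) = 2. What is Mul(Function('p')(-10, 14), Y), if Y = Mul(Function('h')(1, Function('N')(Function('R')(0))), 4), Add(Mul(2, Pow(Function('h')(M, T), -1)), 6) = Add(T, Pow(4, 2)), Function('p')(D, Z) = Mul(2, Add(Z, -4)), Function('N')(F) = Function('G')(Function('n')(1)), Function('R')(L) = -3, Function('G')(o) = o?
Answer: Rational(80, 7) ≈ 11.429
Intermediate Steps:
Function('n')(X) = 4 (Function('n')(X) = Add(6, Mul(-1, 2)) = Add(6, -2) = 4)
Function('N')(F) = 4
Function('p')(D, Z) = Add(-8, Mul(2, Z)) (Function('p')(D, Z) = Mul(2, Add(-4, Z)) = Add(-8, Mul(2, Z)))
Function('h')(M, T) = Mul(2, Pow(Add(10, T), -1)) (Function('h')(M, T) = Mul(2, Pow(Add(-6, Add(T, Pow(4, 2))), -1)) = Mul(2, Pow(Add(-6, Add(T, 16)), -1)) = Mul(2, Pow(Add(-6, Add(16, T)), -1)) = Mul(2, Pow(Add(10, T), -1)))
Y = Rational(4, 7) (Y = Mul(Mul(2, Pow(Add(10, 4), -1)), 4) = Mul(Mul(2, Pow(14, -1)), 4) = Mul(Mul(2, Rational(1, 14)), 4) = Mul(Rational(1, 7), 4) = Rational(4, 7) ≈ 0.57143)
Mul(Function('p')(-10, 14), Y) = Mul(Add(-8, Mul(2, 14)), Rational(4, 7)) = Mul(Add(-8, 28), Rational(4, 7)) = Mul(20, Rational(4, 7)) = Rational(80, 7)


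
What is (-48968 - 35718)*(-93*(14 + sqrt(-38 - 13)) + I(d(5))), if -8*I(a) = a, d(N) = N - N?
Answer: 110261172 + 7875798*I*sqrt(51) ≈ 1.1026e+8 + 5.6244e+7*I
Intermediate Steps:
d(N) = 0
I(a) = -a/8
(-48968 - 35718)*(-93*(14 + sqrt(-38 - 13)) + I(d(5))) = (-48968 - 35718)*(-93*(14 + sqrt(-38 - 13)) - 1/8*0) = -84686*(-93*(14 + sqrt(-51)) + 0) = -84686*(-93*(14 + I*sqrt(51)) + 0) = -84686*((-1302 - 93*I*sqrt(51)) + 0) = -84686*(-1302 - 93*I*sqrt(51)) = 110261172 + 7875798*I*sqrt(51)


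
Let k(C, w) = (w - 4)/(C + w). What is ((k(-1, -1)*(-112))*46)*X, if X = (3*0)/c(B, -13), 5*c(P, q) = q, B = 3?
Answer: 0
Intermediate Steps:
c(P, q) = q/5
k(C, w) = (-4 + w)/(C + w)
X = 0 (X = (3*0)/(((1/5)*(-13))) = 0/(-13/5) = 0*(-5/13) = 0)
((k(-1, -1)*(-112))*46)*X = ((((-4 - 1)/(-1 - 1))*(-112))*46)*0 = (((-5/(-2))*(-112))*46)*0 = ((-1/2*(-5)*(-112))*46)*0 = (((5/2)*(-112))*46)*0 = -280*46*0 = -12880*0 = 0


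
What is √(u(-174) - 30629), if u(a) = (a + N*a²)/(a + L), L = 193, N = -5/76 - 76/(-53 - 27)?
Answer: I*√263793455/95 ≈ 170.97*I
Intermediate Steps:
N = 84/95 (N = -5*1/76 - 76/(-80) = -5/76 - 76*(-1/80) = -5/76 + 19/20 = 84/95 ≈ 0.88421)
u(a) = (a + 84*a²/95)/(193 + a) (u(a) = (a + 84*a²/95)/(a + 193) = (a + 84*a²/95)/(193 + a))
√(u(-174) - 30629) = √((1/95)*(-174)*(95 + 84*(-174))/(193 - 174) - 30629) = √((1/95)*(-174)*(95 - 14616)/19 - 30629) = √((1/95)*(-174)*(1/19)*(-14521) - 30629) = √(2526654/1805 - 30629) = √(-52758691/1805) = I*√263793455/95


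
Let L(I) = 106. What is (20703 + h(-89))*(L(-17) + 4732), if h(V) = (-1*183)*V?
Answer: 178957620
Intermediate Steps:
h(V) = -183*V
(20703 + h(-89))*(L(-17) + 4732) = (20703 - 183*(-89))*(106 + 4732) = (20703 + 16287)*4838 = 36990*4838 = 178957620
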